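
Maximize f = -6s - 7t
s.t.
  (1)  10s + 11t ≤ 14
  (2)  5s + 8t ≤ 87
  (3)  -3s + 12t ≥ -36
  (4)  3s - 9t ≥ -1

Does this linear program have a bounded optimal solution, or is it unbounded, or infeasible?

bounded optimum

Feasible corners and f = -6s - 7t:
  (188/51, -106/51) → f = -386/51
  (115/123, 52/123) → f = -1054/123
  (-112/3, -37/3) → f = 931/3
The feasible region has finitely many vertices and no improving ray; the maximum is 931/3 at (-112/3, -37/3).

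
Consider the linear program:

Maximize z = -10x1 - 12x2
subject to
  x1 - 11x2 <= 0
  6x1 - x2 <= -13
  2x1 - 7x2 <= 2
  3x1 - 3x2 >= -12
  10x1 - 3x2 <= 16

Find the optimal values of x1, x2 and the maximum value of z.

x1 = -22/5, x2 = -2/5, maximum z = 244/5

Vertices and z = -10x1 - 12x2:
  (-11/5, -1/5) → z = 122/5
  (-22/5, -2/5) → z = 244/5
  (-9/5, 11/5) → z = -42/5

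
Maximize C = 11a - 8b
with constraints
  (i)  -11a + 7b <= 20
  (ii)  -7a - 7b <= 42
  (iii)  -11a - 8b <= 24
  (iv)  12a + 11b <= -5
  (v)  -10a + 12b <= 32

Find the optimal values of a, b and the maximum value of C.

Vertices and C = 11a - 8b:
  (-328/165, -4/15) → C = -296/15
  (-51/41, 37/41) → C = -857/41
  (8, -14) → C = 200
  (61, -67) → C = 1207

The binding constraints are -7a - 7b = 42 and 12a + 11b = -5.
Solving simultaneously gives a = 61, b = -67.

a = 61, b = -67, maximum C = 1207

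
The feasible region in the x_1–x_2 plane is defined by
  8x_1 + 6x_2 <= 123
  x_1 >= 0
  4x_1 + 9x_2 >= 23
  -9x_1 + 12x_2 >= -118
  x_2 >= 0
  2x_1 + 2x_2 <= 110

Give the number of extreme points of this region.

Of the 15 pairwise boundary intersections, those satisfying every inequality are:
  (0, 41/2)
  (364/25, 163/150)
  (0, 23/9)
  (23/4, 0)
  (118/9, 0)

5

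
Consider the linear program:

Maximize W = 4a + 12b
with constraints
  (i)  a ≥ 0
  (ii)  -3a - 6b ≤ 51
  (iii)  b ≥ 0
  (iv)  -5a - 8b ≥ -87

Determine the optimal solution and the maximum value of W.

a = 0, b = 87/8, maximum W = 261/2

At the optimal vertex, a = 0 and -5a - 8b = -87.
Solving simultaneously gives a = 0, b = 87/8.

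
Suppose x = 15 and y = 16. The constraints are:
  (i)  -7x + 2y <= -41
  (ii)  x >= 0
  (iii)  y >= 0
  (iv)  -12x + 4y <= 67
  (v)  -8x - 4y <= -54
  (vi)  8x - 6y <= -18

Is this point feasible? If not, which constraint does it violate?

Constraint (vi): 8x - 6y = 24, which is not ≤ -18. All other constraints are satisfied.

not feasible — violates (vi)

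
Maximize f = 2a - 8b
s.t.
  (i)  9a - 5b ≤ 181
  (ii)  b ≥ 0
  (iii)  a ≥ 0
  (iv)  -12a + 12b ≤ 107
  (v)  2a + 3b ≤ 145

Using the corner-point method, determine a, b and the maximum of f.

a = 181/9, b = 0, maximum f = 362/9

Extreme points and f = 2a - 8b:
  (181/9, 0) → f = 362/9
  (1268/37, 943/37) → f = -5008/37
  (0, 0) → f = 0
  (0, 107/12) → f = -214/3
  (473/20, 977/30) → f = -6397/30

The binding constraints are 9a - 5b = 181 and b = 0.
Solving simultaneously gives a = 181/9, b = 0.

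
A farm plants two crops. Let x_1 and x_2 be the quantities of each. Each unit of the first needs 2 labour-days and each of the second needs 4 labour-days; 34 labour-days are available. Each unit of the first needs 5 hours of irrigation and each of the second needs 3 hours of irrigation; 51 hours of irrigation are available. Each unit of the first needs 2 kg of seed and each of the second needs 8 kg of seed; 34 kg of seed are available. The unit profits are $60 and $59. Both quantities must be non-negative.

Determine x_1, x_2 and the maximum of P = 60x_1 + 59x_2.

x_1 = 9, x_2 = 2, maximum P = 658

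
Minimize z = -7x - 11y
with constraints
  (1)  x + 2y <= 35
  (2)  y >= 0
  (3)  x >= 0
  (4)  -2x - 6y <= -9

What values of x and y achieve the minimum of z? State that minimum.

x = 35, y = 0, minimum z = -245

Corner points and z = -7x - 11y:
  (35, 0) → z = -245
  (0, 35/2) → z = -385/2
  (9/2, 0) → z = -63/2
  (0, 3/2) → z = -33/2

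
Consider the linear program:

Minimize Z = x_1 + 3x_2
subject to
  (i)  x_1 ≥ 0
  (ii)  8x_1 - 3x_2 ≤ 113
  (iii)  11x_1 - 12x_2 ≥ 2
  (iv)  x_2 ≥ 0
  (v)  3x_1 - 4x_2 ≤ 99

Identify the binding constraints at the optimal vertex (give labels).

(iii) and (iv)

Corner points and Z = x_1 + 3x_2:
  (150/7, 409/21) → Z = 559/7
  (113/8, 0) → Z = 113/8
  (2/11, 0) → Z = 2/11

The minimum is at (2/11, 0). Substituting into each constraint, equality holds for (iii) and (iv); the remaining constraints have slack.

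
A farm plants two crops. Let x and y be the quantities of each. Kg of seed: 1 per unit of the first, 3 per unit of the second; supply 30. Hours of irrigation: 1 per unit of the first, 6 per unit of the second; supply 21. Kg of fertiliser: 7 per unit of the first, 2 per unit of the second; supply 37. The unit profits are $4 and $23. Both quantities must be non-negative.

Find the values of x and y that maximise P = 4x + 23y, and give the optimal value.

x = 9/2, y = 11/4, maximum P = 325/4

Corner points and P = 4x + 23y:
  (0, 0) → P = 0
  (0, 7/2) → P = 161/2
  (37/7, 0) → P = 148/7
  (9/2, 11/4) → P = 325/4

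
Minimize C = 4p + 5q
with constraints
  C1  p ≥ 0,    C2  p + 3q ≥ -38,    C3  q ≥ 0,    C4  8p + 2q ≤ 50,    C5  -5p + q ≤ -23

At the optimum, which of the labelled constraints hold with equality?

C3 and C5

Feasible corners and C = 4p + 5q:
  (25/4, 0) → C = 25
  (23/5, 0) → C = 92/5
  (16/3, 11/3) → C = 119/3

The minimum is at (23/5, 0). Substituting into each constraint, equality holds for C3 and C5; the remaining constraints have slack.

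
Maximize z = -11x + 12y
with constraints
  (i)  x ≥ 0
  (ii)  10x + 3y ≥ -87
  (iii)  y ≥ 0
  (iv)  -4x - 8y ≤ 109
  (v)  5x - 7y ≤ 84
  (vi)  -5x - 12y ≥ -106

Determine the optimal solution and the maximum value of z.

x = 0, y = 53/6, maximum z = 106

Feasible corners and z = -11x + 12y:
  (0, 0) → z = 0
  (0, 53/6) → z = 106
  (84/5, 0) → z = -924/5
  (350/19, 22/19) → z = -3586/19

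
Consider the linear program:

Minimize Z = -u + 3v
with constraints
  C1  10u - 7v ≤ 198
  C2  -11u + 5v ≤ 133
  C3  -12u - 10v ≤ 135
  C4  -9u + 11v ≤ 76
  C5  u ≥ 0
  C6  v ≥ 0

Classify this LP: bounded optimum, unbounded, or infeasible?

Vertices and Z = -u + 3v:
  (2710/47, 2542/47) → Z = 4916/47
  (99/5, 0) → Z = -99/5
  (0, 76/11) → Z = 228/11
  (0, 0) → Z = 0
The feasible region has finitely many vertices and no improving ray; the minimum is -99/5 at (99/5, 0).

bounded optimum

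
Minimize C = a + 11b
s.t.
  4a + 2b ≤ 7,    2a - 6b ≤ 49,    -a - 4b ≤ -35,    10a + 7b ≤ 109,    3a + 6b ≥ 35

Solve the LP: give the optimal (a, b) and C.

a = -3, b = 19/2, minimum C = 203/2

The feasible region is unbounded (it extends along (-2, 1), (-7, 10)), but C strictly increases along every unbounded feasible direction, so there is no improving ray and the minimum is attained at a vertex.

The optimum lies where 4a + 2b = 7 and -a - 4b = -35.
Solving simultaneously gives a = -3, b = 19/2.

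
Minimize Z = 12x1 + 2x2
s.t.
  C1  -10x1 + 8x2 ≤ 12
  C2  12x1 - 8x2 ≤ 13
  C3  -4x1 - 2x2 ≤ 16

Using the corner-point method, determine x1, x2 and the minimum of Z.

Corner points and Z = 12x1 + 2x2:
  (25/2, 137/8) → Z = 737/4
  (-38/13, -28/13) → Z = -512/13
  (-51/28, -61/14) → Z = -214/7

At the optimal vertex, -10x1 + 8x2 = 12 and -4x1 - 2x2 = 16.
Solving simultaneously gives x1 = -38/13, x2 = -28/13.

x1 = -38/13, x2 = -28/13, minimum Z = -512/13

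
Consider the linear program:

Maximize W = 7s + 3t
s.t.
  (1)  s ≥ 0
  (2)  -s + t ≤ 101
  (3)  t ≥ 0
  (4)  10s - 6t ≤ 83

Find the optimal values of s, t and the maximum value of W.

Vertices and W = 7s + 3t:
  (0, 101) → W = 303
  (0, 0) → W = 0
  (689/4, 1093/4) → W = 4051/2
  (83/10, 0) → W = 581/10

The optimum lies where -s + t = 101 and 10s - 6t = 83.
Solving simultaneously gives s = 689/4, t = 1093/4.

s = 689/4, t = 1093/4, maximum W = 4051/2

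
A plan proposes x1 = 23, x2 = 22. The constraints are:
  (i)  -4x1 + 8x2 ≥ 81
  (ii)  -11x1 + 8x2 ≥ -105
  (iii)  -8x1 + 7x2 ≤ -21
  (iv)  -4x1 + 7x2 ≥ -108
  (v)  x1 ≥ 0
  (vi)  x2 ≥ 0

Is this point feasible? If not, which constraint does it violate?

feasible

(i): 84 ≥ 81 ✓
(ii): -77 ≥ -105 ✓
(iii): -30 ≤ -21 ✓
(iv): 62 ≥ -108 ✓
(v): 23 ≥ 0 ✓
(vi): 22 ≥ 0 ✓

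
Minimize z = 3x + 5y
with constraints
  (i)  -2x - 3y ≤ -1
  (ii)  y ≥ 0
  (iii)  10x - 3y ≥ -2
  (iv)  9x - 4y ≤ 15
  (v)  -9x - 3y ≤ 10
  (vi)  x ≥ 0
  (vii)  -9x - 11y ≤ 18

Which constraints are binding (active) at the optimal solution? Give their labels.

Feasible corners and z = 3x + 5y:
  (1/2, 0) → z = 3/2
  (0, 1/3) → z = 5/3
  (5/3, 0) → z = 5
  (0, 2/3) → z = 10/3
The feasible region is unbounded (it extends along (4, 9), (3, 10)), but z strictly increases along every unbounded feasible direction, so there is no improving ray and the minimum is attained at a vertex.

The minimum is at (1/2, 0). Substituting into each constraint, equality holds for (i) and (ii); the remaining constraints have slack.

(i) and (ii)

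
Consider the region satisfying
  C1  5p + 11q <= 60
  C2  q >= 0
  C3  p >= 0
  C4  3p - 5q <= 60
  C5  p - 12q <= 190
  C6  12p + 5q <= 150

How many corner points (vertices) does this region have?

3

Intersecting each pair of boundary lines and keeping only the points that satisfy every inequality leaves:
  (12, 0)
  (0, 60/11)
  (0, 0)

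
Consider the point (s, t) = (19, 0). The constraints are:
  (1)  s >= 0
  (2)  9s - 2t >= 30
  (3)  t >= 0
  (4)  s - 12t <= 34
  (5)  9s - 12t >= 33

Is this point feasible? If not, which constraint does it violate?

feasible

(1): 19 ≥ 0 ✓
(2): 171 ≥ 30 ✓
(3): 0 ≥ 0 ✓
(4): 19 ≤ 34 ✓
(5): 171 ≥ 33 ✓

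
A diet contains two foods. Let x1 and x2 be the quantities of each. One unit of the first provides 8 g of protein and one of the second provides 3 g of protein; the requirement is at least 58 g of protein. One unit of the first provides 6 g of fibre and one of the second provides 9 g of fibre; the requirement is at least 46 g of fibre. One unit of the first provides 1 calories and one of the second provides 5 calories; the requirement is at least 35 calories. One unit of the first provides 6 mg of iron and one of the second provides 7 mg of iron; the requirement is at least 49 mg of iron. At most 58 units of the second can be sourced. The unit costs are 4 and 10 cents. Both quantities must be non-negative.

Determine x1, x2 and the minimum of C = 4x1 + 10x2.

x1 = 5, x2 = 6, minimum C = 80

Vertices and C = 4x1 + 10x2:
  (0, 58/3) → C = 580/3
  (0, 58) → C = 580
  (35, 0) → C = 140
  (5, 6) → C = 80
The feasible region is unbounded (it extends along (1, 0)), but C strictly increases along every unbounded feasible direction, so there is no improving ray and the minimum is attained at a vertex.

The optimum lies where 8x1 + 3x2 = 58 and x1 + 5x2 = 35.
Solving simultaneously gives x1 = 5, x2 = 6.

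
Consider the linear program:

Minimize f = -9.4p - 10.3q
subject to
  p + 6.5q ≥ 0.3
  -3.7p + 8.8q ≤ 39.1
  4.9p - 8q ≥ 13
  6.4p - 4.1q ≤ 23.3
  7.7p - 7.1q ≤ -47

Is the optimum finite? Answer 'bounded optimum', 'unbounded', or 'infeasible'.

infeasible

The boundaries p + 6.5q = 0.3 and -3.7p + 8.8q = 39.1 meet at (-25151/3285, 4021/3285), but that point violates 4.9p - 8q ≥ 13. Every candidate vertex is excluded by some other constraint, so the feasible region is empty.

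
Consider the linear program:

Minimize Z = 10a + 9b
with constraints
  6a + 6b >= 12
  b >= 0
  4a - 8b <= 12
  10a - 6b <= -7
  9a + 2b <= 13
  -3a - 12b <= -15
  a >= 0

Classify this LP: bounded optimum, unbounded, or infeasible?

Corner points and Z = 10a + 9b:
  (5/16, 27/16) → Z = 293/16
  (0, 2) → Z = 18
  (32/37, 193/74) → Z = 2377/74
  (0, 13/2) → Z = 117/2
The feasible region has finitely many vertices and no improving ray; the minimum is 18 at (0, 2).

bounded optimum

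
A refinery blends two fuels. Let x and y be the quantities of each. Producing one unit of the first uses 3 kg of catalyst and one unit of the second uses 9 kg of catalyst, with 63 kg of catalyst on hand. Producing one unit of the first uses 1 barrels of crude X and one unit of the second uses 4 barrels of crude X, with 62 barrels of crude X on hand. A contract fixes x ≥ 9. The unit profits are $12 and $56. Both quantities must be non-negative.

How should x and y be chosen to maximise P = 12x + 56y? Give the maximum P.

Vertices and P = 12x + 56y:
  (21, 0) → P = 252
  (9, 0) → P = 108
  (9, 4) → P = 332

The optimum lies where 3x + 9y = 63 and x = 9.
Solving simultaneously gives x = 9, y = 4.

x = 9, y = 4, maximum P = 332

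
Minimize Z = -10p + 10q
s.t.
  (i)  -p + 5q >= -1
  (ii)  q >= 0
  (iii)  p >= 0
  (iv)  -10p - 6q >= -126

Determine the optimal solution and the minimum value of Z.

Extreme points and Z = -10p + 10q:
  (1, 0) → Z = -10
  (159/14, 29/14) → Z = -650/7
  (0, 0) → Z = 0
  (0, 21) → Z = 210

At the optimal vertex, -p + 5q = -1 and -10p - 6q = -126.
Solving simultaneously gives p = 159/14, q = 29/14.

p = 159/14, q = 29/14, minimum Z = -650/7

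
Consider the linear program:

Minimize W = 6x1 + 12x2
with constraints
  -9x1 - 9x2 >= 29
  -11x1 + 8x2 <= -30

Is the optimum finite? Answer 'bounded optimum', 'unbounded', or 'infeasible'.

From the feasible point (2/9, -31/9), moving in the direction (-8, -11) keeps every constraint satisfied while W decreases without bound.

unbounded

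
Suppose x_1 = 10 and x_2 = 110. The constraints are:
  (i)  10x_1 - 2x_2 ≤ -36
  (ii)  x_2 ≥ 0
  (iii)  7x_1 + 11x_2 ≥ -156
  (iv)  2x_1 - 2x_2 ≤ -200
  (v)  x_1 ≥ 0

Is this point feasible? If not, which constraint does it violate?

feasible

(i): -120 ≤ -36 ✓
(ii): 110 ≥ 0 ✓
(iii): 1280 ≥ -156 ✓
(iv): -200 ≤ -200 ✓
(v): 10 ≥ 0 ✓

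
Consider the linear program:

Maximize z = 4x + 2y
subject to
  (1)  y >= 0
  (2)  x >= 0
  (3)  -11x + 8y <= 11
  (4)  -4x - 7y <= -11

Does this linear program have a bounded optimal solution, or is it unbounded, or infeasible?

From the feasible point (11/4, 0), moving in the direction (1, 0) keeps every constraint satisfied while z increases without bound.

unbounded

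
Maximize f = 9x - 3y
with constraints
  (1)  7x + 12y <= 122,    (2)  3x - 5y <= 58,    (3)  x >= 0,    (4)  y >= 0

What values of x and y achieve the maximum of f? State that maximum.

x = 122/7, y = 0, maximum f = 1098/7

Feasible corners and f = 9x - 3y:
  (0, 61/6) → f = -61/2
  (122/7, 0) → f = 1098/7
  (0, 0) → f = 0

The optimum lies where 7x + 12y = 122 and y = 0.
Solving simultaneously gives x = 122/7, y = 0.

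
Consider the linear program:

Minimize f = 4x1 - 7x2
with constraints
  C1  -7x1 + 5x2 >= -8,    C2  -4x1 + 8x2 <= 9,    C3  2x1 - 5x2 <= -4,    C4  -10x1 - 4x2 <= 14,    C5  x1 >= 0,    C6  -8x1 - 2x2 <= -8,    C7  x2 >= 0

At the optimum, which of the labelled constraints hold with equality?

C2 and C6

Feasible corners and f = 4x1 - 7x2:
  (109/36, 95/36) → f = -229/36
  (12/5, 44/25) → f = -68/25
  (23/36, 13/9) → f = -68/9
  (8/11, 12/11) → f = -52/11

The minimum is at (23/36, 13/9). Substituting into each constraint, equality holds for C2 and C6; the remaining constraints have slack.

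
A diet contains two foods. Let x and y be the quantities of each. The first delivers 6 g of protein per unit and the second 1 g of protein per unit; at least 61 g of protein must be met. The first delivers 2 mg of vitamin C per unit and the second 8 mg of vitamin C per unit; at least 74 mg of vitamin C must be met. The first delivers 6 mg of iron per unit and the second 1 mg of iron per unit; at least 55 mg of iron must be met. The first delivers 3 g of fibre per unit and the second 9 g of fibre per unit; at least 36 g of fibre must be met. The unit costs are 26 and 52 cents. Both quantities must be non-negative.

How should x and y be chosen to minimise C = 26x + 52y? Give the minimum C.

x = 9, y = 7, minimum C = 598

Feasible corners and C = 26x + 52y:
  (0, 61) → C = 3172
  (37, 0) → C = 962
  (9, 7) → C = 598
The feasible region is unbounded (it extends along (0, 1), (1, 0)), but C strictly increases along every unbounded feasible direction, so there is no improving ray and the minimum is attained at a vertex.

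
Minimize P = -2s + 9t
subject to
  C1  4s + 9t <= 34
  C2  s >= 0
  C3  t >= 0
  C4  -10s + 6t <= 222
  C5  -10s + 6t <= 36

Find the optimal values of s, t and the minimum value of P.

s = 17/2, t = 0, minimum P = -17

Corner points and P = -2s + 9t:
  (0, 34/9) → P = 34
  (17/2, 0) → P = -17
  (0, 0) → P = 0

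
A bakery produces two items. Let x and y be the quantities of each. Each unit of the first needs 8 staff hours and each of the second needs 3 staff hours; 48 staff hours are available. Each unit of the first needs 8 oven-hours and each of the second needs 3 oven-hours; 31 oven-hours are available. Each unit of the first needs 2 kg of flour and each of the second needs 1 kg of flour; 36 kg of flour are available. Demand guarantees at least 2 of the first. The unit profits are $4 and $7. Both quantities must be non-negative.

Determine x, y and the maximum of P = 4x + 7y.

Feasible corners and P = 4x + 7y:
  (31/8, 0) → P = 31/2
  (2, 0) → P = 8
  (2, 5) → P = 43

x = 2, y = 5, maximum P = 43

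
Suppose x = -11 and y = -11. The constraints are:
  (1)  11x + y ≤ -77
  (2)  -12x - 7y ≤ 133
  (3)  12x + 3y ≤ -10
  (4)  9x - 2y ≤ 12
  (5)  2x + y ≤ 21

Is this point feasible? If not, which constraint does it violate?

Constraint (2): -12x - 7y = 209, which is not ≤ 133. All other constraints are satisfied.

not feasible — violates (2)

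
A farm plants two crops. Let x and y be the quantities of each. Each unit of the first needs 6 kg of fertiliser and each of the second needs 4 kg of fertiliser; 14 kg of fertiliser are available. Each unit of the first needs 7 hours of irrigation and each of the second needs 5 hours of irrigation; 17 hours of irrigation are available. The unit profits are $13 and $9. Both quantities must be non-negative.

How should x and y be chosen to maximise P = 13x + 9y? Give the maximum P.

The optimum lies where 6x + 4y = 14 and 7x + 5y = 17.
Solving simultaneously gives x = 1, y = 2.

x = 1, y = 2, maximum P = 31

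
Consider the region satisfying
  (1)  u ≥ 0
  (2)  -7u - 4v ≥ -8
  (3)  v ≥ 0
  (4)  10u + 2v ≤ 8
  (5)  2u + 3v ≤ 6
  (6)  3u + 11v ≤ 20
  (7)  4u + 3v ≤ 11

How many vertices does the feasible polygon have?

5

Intersecting each pair of boundary lines and keeping only the points that satisfy every inequality leaves:
  (0, 0)
  (0, 20/11)
  (8/13, 12/13)
  (8/65, 116/65)
  (4/5, 0)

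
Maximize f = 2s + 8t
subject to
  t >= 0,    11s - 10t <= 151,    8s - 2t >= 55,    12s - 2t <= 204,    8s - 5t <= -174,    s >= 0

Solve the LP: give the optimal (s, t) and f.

s = 149/4, t = 243/2, maximum f = 2093/2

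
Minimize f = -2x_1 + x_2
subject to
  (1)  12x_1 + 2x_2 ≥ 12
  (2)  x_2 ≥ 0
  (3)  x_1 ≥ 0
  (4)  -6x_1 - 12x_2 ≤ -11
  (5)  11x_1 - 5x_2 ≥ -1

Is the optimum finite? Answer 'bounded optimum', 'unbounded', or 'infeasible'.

unbounded

From the feasible point (61/66, 5/11), moving in the direction (1, 0) keeps every constraint satisfied while f decreases without bound.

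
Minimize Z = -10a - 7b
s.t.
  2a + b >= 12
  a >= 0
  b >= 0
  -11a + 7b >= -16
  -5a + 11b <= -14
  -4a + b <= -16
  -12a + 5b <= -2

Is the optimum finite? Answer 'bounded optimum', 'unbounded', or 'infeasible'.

The boundaries 2a + b = 12 and b = 0 meet at (6, 0), but that point violates -11a + 7b ≥ -16. Every candidate vertex is excluded by some other constraint, so the feasible region is empty.

infeasible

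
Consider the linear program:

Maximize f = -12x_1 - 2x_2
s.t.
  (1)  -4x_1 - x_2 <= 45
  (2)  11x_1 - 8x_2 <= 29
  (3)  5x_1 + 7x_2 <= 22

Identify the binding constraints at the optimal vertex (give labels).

Corner points and f = -12x_1 - 2x_2:
  (-331/43, -611/43) → f = 5194/43
  (-337/23, 313/23) → f = 3418/23
  (379/117, 97/117) → f = -4742/117

The maximum is at (-337/23, 313/23). Substituting into each constraint, equality holds for (1) and (3); the remaining constraints have slack.

(1) and (3)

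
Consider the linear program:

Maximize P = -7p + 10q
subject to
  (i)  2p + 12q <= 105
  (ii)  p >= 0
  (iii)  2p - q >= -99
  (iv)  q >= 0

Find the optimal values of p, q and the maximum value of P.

Vertices and P = -7p + 10q:
  (0, 35/4) → P = 175/2
  (105/2, 0) → P = -735/2
  (0, 0) → P = 0

p = 0, q = 35/4, maximum P = 175/2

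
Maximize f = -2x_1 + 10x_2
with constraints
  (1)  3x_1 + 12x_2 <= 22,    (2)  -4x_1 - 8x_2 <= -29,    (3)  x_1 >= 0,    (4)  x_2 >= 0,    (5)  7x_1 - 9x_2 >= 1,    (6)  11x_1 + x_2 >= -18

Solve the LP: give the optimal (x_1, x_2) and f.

x_1 = 43/6, x_2 = 1/24, maximum f = -167/12

Feasible corners and f = -2x_1 + 10x_2:
  (43/6, 1/24) → f = -167/12
  (22/3, 0) → f = -44/3
  (29/4, 0) → f = -29/2

The binding constraints are 3x_1 + 12x_2 = 22 and -4x_1 - 8x_2 = -29.
Solving simultaneously gives x_1 = 43/6, x_2 = 1/24.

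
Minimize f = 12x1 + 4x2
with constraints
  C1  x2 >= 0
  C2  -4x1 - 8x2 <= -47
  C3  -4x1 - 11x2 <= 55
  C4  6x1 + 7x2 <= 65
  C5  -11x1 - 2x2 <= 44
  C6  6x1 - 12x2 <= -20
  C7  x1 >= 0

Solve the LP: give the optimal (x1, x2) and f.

x1 = 0, x2 = 47/8, minimum f = 47/2

Corner points and f = 12x1 + 4x2:
  (101/24, 181/48) → f = 787/12
  (0, 47/8) → f = 47/2
  (320/57, 85/19) → f = 1620/19
  (0, 65/7) → f = 260/7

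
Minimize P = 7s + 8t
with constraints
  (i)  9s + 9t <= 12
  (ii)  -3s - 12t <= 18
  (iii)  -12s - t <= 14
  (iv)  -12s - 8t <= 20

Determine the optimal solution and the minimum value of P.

s = -4/5, t = -13/10, minimum P = -16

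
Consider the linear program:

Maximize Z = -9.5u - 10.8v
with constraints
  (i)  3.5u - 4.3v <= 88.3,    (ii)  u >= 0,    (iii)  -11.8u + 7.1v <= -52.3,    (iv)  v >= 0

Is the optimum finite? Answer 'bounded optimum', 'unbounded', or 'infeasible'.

bounded optimum

Corner points and Z = -9.5u - 10.8v:
  (883/35, 0) → Z = -16777/70
  (523/118, 0) → Z = -9937/236
The feasible region has finitely many vertices and no improving ray; the maximum is -9937/236 at (523/118, 0).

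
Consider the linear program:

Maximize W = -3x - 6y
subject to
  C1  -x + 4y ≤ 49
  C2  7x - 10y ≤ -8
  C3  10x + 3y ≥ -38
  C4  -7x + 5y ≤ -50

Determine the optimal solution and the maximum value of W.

Vertices and W = -3x - 6y:
  (229/9, 335/18) → W = -188
  (445/23, 393/23) → W = -3693/23
  (108/7, 58/5) → W = -4056/35

x = 108/7, y = 58/5, maximum W = -4056/35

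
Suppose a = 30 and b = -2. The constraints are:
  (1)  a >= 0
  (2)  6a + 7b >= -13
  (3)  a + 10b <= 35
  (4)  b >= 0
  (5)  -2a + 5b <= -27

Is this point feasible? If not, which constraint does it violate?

Constraint (4): b = -2, which is not ≥ 0. All other constraints are satisfied.

not feasible — violates (4)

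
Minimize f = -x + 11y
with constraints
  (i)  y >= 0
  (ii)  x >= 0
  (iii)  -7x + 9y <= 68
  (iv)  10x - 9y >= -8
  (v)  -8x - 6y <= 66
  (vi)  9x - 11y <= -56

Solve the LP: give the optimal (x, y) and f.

x = 416/29, y = 488/29, minimum f = 4952/29

Vertices and f = -x + 11y:
  (20, 208/9) → f = 2108/9
  (61, 55) → f = 544
  (416/29, 488/29) → f = 4952/29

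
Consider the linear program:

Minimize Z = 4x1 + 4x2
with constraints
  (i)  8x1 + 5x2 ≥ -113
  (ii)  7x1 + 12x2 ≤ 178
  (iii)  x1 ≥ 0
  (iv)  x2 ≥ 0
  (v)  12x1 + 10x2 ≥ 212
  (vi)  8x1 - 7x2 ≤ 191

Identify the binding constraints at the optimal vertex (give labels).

Extreme points and Z = 4x1 + 4x2:
  (382/37, 326/37) → Z = 2832/37
  (122/5, 3/5) → Z = 100
  (53/3, 0) → Z = 212/3
  (191/8, 0) → Z = 191/2

The minimum is at (53/3, 0). Substituting into each constraint, equality holds for (iv) and (v); the remaining constraints have slack.

(iv) and (v)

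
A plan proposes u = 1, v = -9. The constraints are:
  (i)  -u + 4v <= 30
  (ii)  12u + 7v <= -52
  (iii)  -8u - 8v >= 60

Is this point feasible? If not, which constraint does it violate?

Constraint (ii): 12u + 7v = -51, which is not ≤ -52. All other constraints are satisfied.

not feasible — violates (ii)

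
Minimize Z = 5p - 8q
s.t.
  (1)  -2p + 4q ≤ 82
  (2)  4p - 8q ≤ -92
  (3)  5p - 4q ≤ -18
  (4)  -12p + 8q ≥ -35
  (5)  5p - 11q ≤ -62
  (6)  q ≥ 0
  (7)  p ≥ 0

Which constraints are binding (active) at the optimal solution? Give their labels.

(1) and (7)

Extreme points and Z = 5p - 8q:
  (64/3, 187/6) → Z = -428/3
  (0, 41/2) → Z = -164
  (28/3, 97/6) → Z = -248/3
  (0, 23/2) → Z = -92

The minimum is at (0, 41/2). Substituting into each constraint, equality holds for (1) and (7); the remaining constraints have slack.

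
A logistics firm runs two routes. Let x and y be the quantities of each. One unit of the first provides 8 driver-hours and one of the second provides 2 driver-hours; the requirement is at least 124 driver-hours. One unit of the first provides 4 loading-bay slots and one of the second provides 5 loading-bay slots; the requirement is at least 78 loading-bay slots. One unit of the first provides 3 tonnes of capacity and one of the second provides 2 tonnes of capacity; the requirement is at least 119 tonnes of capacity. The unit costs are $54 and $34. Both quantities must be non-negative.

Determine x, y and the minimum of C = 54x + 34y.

Extreme points and C = 54x + 34y:
  (0, 62) → C = 2108
  (119/3, 0) → C = 2142
  (1, 58) → C = 2026
The feasible region is unbounded (it extends along (0, 1), (1, 0)), but C strictly increases along every unbounded feasible direction, so there is no improving ray and the minimum is attained at a vertex.

x = 1, y = 58, minimum C = 2026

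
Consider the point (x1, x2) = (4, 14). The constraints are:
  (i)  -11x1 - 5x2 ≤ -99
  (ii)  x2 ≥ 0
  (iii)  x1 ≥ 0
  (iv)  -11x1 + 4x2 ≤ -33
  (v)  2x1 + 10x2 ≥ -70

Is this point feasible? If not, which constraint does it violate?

Constraint (iv): -11x1 + 4x2 = 12, which is not ≤ -33. All other constraints are satisfied.

not feasible — violates (iv)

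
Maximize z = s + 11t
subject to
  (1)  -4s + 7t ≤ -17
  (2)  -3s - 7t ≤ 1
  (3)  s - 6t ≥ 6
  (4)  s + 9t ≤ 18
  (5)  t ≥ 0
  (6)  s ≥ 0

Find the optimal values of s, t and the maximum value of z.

s = 54/5, t = 4/5, maximum z = 98/5

Extreme points and z = s + 11t:
  (54/5, 4/5) → z = 98/5
  (6, 0) → z = 6
  (18, 0) → z = 18

The binding constraints are s - 6t = 6 and s + 9t = 18.
Solving simultaneously gives s = 54/5, t = 4/5.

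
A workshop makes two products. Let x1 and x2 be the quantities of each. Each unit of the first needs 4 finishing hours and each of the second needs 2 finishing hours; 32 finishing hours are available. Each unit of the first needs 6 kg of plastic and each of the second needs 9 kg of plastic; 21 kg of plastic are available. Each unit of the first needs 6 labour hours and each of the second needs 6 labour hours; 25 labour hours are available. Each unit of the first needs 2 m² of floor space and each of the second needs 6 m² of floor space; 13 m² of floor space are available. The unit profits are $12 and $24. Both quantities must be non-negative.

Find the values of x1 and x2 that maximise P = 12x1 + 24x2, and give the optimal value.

x1 = 1/2, x2 = 2, maximum P = 54

Vertices and P = 12x1 + 24x2:
  (0, 0) → P = 0
  (0, 13/6) → P = 52
  (7/2, 0) → P = 42
  (1/2, 2) → P = 54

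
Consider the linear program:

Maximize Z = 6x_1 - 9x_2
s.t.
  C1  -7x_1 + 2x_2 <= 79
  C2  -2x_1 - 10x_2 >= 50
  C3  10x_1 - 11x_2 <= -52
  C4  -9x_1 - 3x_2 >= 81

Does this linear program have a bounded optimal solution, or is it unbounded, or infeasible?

bounded optimum

Vertices and Z = 6x_1 - 9x_2:
  (-445/37, -96/37) → Z = -1806/37
  (-255/19, -142/19) → Z = -252/19
  (-535/61, -198/61) → Z = -1428/61
The feasible region has finitely many vertices and no improving ray; the maximum is -252/19 at (-255/19, -142/19).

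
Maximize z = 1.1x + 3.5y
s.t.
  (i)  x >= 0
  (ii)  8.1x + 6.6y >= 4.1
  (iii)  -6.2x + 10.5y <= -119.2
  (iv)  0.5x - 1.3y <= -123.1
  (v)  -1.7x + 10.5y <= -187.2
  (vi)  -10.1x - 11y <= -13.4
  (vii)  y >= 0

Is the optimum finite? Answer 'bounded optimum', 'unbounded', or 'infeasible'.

The boundaries -6.2x + 10.5y = -119.2 and 0.5x - 1.3y = -123.1 meet at (144751/281, 82282/281), but that point violates -1.7x + 10.5y ≤ -187.2. Every candidate vertex is excluded by some other constraint, so the feasible region is empty.

infeasible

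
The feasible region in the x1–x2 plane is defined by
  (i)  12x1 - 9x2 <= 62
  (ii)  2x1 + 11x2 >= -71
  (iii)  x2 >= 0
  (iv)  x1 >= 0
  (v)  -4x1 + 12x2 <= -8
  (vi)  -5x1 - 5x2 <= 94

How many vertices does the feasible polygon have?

3

Of the 15 pairwise boundary intersections, those satisfying every inequality are:
  (31/6, 0)
  (56/9, 38/27)
  (2, 0)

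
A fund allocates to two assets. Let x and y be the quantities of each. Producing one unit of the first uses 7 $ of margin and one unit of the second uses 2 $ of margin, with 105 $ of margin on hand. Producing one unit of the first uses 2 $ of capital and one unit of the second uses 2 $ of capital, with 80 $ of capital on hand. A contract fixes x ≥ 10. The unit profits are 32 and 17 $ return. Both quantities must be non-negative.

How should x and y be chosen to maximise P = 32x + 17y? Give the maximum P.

Extreme points and P = 32x + 17y:
  (15, 0) → P = 480
  (10, 0) → P = 320
  (10, 35/2) → P = 1235/2

x = 10, y = 35/2, maximum P = 1235/2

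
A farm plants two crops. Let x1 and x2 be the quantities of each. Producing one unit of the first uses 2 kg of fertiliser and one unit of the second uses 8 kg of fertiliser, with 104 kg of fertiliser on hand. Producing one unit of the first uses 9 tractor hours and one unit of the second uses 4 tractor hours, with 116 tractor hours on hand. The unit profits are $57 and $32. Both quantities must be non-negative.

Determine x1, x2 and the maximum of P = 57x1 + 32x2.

x1 = 8, x2 = 11, maximum P = 808

The binding constraints are 2x1 + 8x2 = 104 and 9x1 + 4x2 = 116.
Solving simultaneously gives x1 = 8, x2 = 11.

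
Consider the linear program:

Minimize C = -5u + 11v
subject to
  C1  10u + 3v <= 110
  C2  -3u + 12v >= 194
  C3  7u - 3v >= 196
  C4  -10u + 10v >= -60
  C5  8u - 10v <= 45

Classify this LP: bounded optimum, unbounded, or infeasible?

The boundaries 10u + 3v = 110 and -3u + 12v = 194 meet at (246/43, 2270/129), but that point violates 7u - 3v ≥ 196. Every candidate vertex is excluded by some other constraint, so the feasible region is empty.

infeasible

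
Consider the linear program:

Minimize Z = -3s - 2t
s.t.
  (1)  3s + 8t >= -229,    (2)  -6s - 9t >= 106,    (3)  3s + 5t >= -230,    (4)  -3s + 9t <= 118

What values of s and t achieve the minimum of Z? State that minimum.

Extreme points and Z = -3s - 2t:
  (1213/21, -352/7) → Z = -509/7
  (-3005/51, -111/17) → Z = 3227/17
  (-224/9, 130/27) → Z = 1756/27

s = 1213/21, t = -352/7, minimum Z = -509/7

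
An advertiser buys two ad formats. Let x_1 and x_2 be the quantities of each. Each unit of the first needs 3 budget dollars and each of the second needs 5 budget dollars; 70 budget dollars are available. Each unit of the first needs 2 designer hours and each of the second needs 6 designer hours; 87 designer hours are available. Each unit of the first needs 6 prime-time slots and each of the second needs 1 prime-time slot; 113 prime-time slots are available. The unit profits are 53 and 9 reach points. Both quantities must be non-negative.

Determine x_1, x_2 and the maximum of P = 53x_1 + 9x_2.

x_1 = 55/3, x_2 = 3, maximum P = 2996/3

Corner points and P = 53x_1 + 9x_2:
  (0, 0) → P = 0
  (0, 14) → P = 126
  (113/6, 0) → P = 5989/6
  (55/3, 3) → P = 2996/3

At the optimal vertex, 3x_1 + 5x_2 = 70 and 6x_1 + x_2 = 113.
Solving simultaneously gives x_1 = 55/3, x_2 = 3.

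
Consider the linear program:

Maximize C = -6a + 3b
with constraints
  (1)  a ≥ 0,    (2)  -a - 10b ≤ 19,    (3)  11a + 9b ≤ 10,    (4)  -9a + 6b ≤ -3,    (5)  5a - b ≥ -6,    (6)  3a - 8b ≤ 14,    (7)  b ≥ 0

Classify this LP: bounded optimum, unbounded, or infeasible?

Extreme points and C = -6a + 3b:
  (29/49, 19/49) → C = -117/49
  (10/11, 0) → C = -60/11
  (1/3, 0) → C = -2
The feasible region has finitely many vertices and no improving ray; the maximum is -2 at (1/3, 0).

bounded optimum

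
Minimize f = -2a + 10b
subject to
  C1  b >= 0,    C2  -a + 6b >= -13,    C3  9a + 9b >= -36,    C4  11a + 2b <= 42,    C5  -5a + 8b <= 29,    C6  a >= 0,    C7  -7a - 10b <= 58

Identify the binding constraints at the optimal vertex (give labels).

C1 and C4

Vertices and f = -2a + 10b:
  (42/11, 0) → f = -84/11
  (0, 0) → f = 0
  (139/49, 529/98) → f = 2367/49
  (0, 29/8) → f = 145/4

The minimum is at (42/11, 0). Substituting into each constraint, equality holds for C1 and C4; the remaining constraints have slack.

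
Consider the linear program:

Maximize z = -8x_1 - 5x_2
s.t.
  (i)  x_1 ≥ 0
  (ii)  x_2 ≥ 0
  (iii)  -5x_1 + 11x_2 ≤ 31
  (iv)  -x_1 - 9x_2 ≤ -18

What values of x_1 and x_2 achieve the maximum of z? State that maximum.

Vertices and z = -8x_1 - 5x_2:
  (0, 31/11) → z = -155/11
  (0, 2) → z = -10
  (18, 0) → z = -144
The feasible region is unbounded (it extends along (11, 5), (1, 0)), but z strictly decreases along every unbounded feasible direction, so there is no improving ray and the maximum is attained at a vertex.

At the optimal vertex, x_1 = 0 and -x_1 - 9x_2 = -18.
Solving simultaneously gives x_1 = 0, x_2 = 2.

x_1 = 0, x_2 = 2, maximum z = -10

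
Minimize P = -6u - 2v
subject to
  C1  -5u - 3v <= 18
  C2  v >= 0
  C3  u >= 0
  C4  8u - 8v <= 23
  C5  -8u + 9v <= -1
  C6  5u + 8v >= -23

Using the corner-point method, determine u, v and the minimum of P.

u = 199/8, v = 22, minimum P = -773/4

Vertices and P = -6u - 2v:
  (23/8, 0) → P = -69/4
  (1/8, 0) → P = -3/4
  (199/8, 22) → P = -773/4

At the optimal vertex, 8u - 8v = 23 and -8u + 9v = -1.
Solving simultaneously gives u = 199/8, v = 22.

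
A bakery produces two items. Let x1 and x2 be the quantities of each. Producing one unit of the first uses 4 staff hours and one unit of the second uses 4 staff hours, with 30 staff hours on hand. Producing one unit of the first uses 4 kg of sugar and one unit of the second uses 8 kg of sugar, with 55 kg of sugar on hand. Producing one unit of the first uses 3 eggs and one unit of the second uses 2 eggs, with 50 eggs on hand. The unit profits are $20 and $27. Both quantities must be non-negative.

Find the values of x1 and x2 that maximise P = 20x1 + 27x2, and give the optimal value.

The optimum lies where 4x1 + 4x2 = 30 and 4x1 + 8x2 = 55.
Solving simultaneously gives x1 = 5/4, x2 = 25/4.

x1 = 5/4, x2 = 25/4, maximum P = 775/4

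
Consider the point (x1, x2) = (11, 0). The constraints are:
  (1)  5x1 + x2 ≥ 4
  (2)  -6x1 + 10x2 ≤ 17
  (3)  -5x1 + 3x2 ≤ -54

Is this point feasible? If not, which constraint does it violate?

feasible

(1): 55 ≥ 4 ✓
(2): -66 ≤ 17 ✓
(3): -55 ≤ -54 ✓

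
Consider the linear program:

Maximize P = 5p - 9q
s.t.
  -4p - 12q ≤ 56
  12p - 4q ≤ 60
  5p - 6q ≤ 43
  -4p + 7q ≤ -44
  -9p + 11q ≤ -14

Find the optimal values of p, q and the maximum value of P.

p = 15/7, q = -113/21, maximum P = 414/7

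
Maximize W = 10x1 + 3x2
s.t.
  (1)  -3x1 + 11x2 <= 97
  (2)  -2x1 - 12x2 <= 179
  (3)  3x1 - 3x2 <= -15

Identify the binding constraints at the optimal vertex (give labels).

Vertices and W = 10x1 + 3x2:
  (-3133/58, -343/58) → W = -32359/58
  (21/4, 41/4) → W = 333/4
  (-239/14, -169/14) → W = -2897/14

The maximum is at (21/4, 41/4). Substituting into each constraint, equality holds for (1) and (3); the remaining constraints have slack.

(1) and (3)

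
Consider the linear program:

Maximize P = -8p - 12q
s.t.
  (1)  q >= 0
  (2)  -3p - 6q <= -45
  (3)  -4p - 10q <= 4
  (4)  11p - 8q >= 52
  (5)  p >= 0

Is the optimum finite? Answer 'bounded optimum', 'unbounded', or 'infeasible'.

bounded optimum

Vertices and P = -8p - 12q:
  (15, 0) → P = -120
  (112/15, 113/30) → P = -1574/15
The feasible region has finitely many vertices and no improving ray; the maximum is -1574/15 at (112/15, 113/30).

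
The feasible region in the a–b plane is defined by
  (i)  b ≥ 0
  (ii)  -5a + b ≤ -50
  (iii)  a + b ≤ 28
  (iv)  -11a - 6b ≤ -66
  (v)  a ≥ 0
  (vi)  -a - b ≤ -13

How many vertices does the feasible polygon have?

The feasible vertices (each the meet of two boundaries and inside every other half-plane) are:
  (28, 0)
  (13, 0)
  (13, 15)
  (21/2, 5/2)

4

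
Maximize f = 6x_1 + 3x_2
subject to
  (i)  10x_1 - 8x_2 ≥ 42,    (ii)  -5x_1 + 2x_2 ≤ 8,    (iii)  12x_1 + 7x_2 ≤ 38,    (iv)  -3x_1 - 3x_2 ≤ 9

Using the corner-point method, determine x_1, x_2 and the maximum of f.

Extreme points and f = 6x_1 + 3x_2:
  (299/83, -62/83) → f = 1608/83
  (1, -4) → f = -6
  (59/5, -74/5) → f = 132/5

x_1 = 59/5, x_2 = -74/5, maximum f = 132/5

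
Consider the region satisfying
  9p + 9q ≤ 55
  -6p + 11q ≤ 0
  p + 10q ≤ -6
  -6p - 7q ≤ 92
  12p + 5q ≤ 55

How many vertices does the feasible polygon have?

Of the 10 pairwise boundary intersections, those satisfying every inequality are:
  (-66/71, -36/71)
  (-253/27, -46/9)
  (116/23, -127/115)
  (845/54, -239/9)

4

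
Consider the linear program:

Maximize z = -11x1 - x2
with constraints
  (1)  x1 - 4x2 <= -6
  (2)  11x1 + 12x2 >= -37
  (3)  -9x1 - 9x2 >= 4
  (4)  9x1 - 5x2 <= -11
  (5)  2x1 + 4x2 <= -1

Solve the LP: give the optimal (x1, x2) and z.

Extreme points and z = -11x1 - x2:
  (-55/14, 29/56) → z = 2391/56
  (-7/3, 11/12) → z = 99/4
  (-34/5, 63/20) → z = 1433/20

At the optimal vertex, 11x1 + 12x2 = -37 and 2x1 + 4x2 = -1.
Solving simultaneously gives x1 = -34/5, x2 = 63/20.

x1 = -34/5, x2 = 63/20, maximum z = 1433/20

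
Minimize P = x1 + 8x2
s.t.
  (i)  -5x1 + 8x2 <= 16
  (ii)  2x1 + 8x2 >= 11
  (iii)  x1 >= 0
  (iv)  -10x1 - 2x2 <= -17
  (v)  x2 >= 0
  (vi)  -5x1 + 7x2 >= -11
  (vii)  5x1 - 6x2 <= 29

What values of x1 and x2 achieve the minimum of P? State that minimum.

Vertices and P = x1 + 8x2:
  (52/45, 49/18) → P = 344/15
  (164/5, 45/2) → P = 1064/5
  (3/2, 1) → P = 19/2
  (55/18, 11/18) → P = 143/18
  (137/5, 18) → P = 857/5

At the optimal vertex, 2x1 + 8x2 = 11 and -5x1 + 7x2 = -11.
Solving simultaneously gives x1 = 55/18, x2 = 11/18.

x1 = 55/18, x2 = 11/18, minimum P = 143/18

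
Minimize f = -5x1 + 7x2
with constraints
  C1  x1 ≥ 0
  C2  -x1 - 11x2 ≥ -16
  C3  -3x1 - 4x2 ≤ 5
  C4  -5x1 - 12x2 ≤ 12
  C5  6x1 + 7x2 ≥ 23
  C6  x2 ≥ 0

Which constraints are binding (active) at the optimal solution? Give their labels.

Extreme points and f = -5x1 + 7x2:
  (141/59, 73/59) → f = -194/59
  (16, 0) → f = -80
  (23/6, 0) → f = -115/6

The minimum is at (16, 0). Substituting into each constraint, equality holds for C2 and C6; the remaining constraints have slack.

C2 and C6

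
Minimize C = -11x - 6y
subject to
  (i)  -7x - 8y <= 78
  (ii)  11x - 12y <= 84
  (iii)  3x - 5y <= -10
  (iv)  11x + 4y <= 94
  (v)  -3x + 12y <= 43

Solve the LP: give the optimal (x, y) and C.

x = 95/21, y = 33/7, minimum C = -1639/21

Extreme points and C = -11x - 6y:
  (-470/59, -164/59) → C = 6154/59
  (-320/27, 67/108) → C = 6839/54
  (95/21, 33/7) → C = -1639/21

The binding constraints are 3x - 5y = -10 and -3x + 12y = 43.
Solving simultaneously gives x = 95/21, y = 33/7.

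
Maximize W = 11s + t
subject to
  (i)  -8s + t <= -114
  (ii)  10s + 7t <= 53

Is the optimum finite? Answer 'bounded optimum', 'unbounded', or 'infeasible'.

unbounded

From the feasible point (851/66, -358/33), moving in the direction (7, -10) keeps every constraint satisfied while W increases without bound.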